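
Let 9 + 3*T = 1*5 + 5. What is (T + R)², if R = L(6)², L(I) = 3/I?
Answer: 49/144 ≈ 0.34028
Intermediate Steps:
R = ¼ (R = (3/6)² = (3*(⅙))² = (½)² = ¼ ≈ 0.25000)
T = ⅓ (T = -3 + (1*5 + 5)/3 = -3 + (5 + 5)/3 = -3 + (⅓)*10 = -3 + 10/3 = ⅓ ≈ 0.33333)
(T + R)² = (⅓ + ¼)² = (7/12)² = 49/144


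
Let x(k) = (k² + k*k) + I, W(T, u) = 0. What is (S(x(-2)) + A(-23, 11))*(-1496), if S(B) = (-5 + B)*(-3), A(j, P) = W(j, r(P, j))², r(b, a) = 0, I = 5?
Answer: 35904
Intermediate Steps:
A(j, P) = 0 (A(j, P) = 0² = 0)
x(k) = 5 + 2*k² (x(k) = (k² + k*k) + 5 = (k² + k²) + 5 = 2*k² + 5 = 5 + 2*k²)
S(B) = 15 - 3*B
(S(x(-2)) + A(-23, 11))*(-1496) = ((15 - 3*(5 + 2*(-2)²)) + 0)*(-1496) = ((15 - 3*(5 + 2*4)) + 0)*(-1496) = ((15 - 3*(5 + 8)) + 0)*(-1496) = ((15 - 3*13) + 0)*(-1496) = ((15 - 39) + 0)*(-1496) = (-24 + 0)*(-1496) = -24*(-1496) = 35904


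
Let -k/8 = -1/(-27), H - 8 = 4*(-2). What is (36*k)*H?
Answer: 0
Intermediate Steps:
H = 0 (H = 8 + 4*(-2) = 8 - 8 = 0)
k = -8/27 (k = -(-8)/(-27) = -(-8)*(-1)/27 = -8*1/27 = -8/27 ≈ -0.29630)
(36*k)*H = (36*(-8/27))*0 = -32/3*0 = 0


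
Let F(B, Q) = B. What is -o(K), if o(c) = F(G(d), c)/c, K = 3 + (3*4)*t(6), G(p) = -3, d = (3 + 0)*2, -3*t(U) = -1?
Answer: 3/7 ≈ 0.42857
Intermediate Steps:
t(U) = ⅓ (t(U) = -⅓*(-1) = ⅓)
d = 6 (d = 3*2 = 6)
K = 7 (K = 3 + (3*4)*(⅓) = 3 + 12*(⅓) = 3 + 4 = 7)
o(c) = -3/c
-o(K) = -(-3)/7 = -1*(-3/7) = 3/7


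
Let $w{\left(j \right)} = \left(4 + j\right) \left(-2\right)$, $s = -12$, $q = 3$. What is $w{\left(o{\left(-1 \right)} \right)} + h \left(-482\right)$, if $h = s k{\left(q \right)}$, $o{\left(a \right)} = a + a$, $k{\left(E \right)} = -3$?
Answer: $-17356$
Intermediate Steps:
$o{\left(a \right)} = 2 a$
$w{\left(j \right)} = -8 - 2 j$
$h = 36$ ($h = \left(-12\right) \left(-3\right) = 36$)
$w{\left(o{\left(-1 \right)} \right)} + h \left(-482\right) = \left(-8 - 2 \cdot 2 \left(-1\right)\right) + 36 \left(-482\right) = \left(-8 - -4\right) - 17352 = \left(-8 + 4\right) - 17352 = -4 - 17352 = -17356$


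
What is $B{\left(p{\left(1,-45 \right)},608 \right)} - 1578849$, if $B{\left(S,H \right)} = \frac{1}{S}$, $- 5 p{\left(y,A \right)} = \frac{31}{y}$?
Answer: $- \frac{48944324}{31} \approx -1.5789 \cdot 10^{6}$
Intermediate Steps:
$p{\left(y,A \right)} = - \frac{31}{5 y}$ ($p{\left(y,A \right)} = - \frac{31 \frac{1}{y}}{5} = - \frac{31}{5 y}$)
$B{\left(p{\left(1,-45 \right)},608 \right)} - 1578849 = \frac{1}{\left(- \frac{31}{5}\right) 1^{-1}} - 1578849 = \frac{1}{\left(- \frac{31}{5}\right) 1} - 1578849 = \frac{1}{- \frac{31}{5}} - 1578849 = - \frac{5}{31} - 1578849 = - \frac{48944324}{31}$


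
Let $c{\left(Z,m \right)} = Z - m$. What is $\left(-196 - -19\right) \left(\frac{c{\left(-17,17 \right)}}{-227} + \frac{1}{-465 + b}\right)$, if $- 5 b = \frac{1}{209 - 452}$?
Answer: $- \frac{3351196047}{128249098} \approx -26.13$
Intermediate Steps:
$b = \frac{1}{1215}$ ($b = - \frac{1}{5 \left(209 - 452\right)} = - \frac{1}{5 \left(-243\right)} = \left(- \frac{1}{5}\right) \left(- \frac{1}{243}\right) = \frac{1}{1215} \approx 0.00082305$)
$\left(-196 - -19\right) \left(\frac{c{\left(-17,17 \right)}}{-227} + \frac{1}{-465 + b}\right) = \left(-196 - -19\right) \left(\frac{-17 - 17}{-227} + \frac{1}{-465 + \frac{1}{1215}}\right) = \left(-196 + 19\right) \left(\left(-17 - 17\right) \left(- \frac{1}{227}\right) + \frac{1}{- \frac{564974}{1215}}\right) = - 177 \left(\left(-34\right) \left(- \frac{1}{227}\right) - \frac{1215}{564974}\right) = - 177 \left(\frac{34}{227} - \frac{1215}{564974}\right) = \left(-177\right) \frac{18933311}{128249098} = - \frac{3351196047}{128249098}$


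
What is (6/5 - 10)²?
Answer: 1936/25 ≈ 77.440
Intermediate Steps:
(6/5 - 10)² = (-44/5)² = 1936/25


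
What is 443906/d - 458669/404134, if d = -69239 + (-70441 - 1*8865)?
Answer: -247530494009/60032085030 ≈ -4.1233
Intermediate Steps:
d = -148545 (d = -69239 + (-70441 - 8865) = -69239 - 79306 = -148545)
443906/d - 458669/404134 = 443906/(-148545) - 458669/404134 = 443906*(-1/148545) - 458669*1/404134 = -443906/148545 - 458669/404134 = -247530494009/60032085030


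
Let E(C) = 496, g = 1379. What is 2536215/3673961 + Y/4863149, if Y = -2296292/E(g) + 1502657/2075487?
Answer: 3169904052516029823817/4598263138657989157332 ≈ 0.68937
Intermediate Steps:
Y = -1191294719083/257360388 (Y = -2296292/496 + 1502657/2075487 = -2296292*1/496 + 1502657*(1/2075487) = -574073/124 + 1502657/2075487 = -1191294719083/257360388 ≈ -4628.9)
2536215/3673961 + Y/4863149 = 2536215/3673961 - 1191294719083/257360388/4863149 = 2536215*(1/3673961) - 1191294719083/257360388*1/4863149 = 2536215/3673961 - 1191294719083/1251581913541812 = 3169904052516029823817/4598263138657989157332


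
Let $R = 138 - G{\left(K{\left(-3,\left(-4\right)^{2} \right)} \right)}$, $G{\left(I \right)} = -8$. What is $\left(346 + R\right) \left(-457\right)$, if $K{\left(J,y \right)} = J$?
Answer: $-224844$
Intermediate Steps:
$R = 146$ ($R = 138 - -8 = 138 + 8 = 146$)
$\left(346 + R\right) \left(-457\right) = \left(346 + 146\right) \left(-457\right) = 492 \left(-457\right) = -224844$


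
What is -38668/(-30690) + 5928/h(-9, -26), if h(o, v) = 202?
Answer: 47435314/1549845 ≈ 30.606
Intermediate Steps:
-38668/(-30690) + 5928/h(-9, -26) = -38668/(-30690) + 5928/202 = -38668*(-1/30690) + 5928*(1/202) = 19334/15345 + 2964/101 = 47435314/1549845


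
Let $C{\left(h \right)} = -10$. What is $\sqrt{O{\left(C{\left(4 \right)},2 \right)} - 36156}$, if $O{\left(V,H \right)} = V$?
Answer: $13 i \sqrt{214} \approx 190.17 i$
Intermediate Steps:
$\sqrt{O{\left(C{\left(4 \right)},2 \right)} - 36156} = \sqrt{-10 - 36156} = \sqrt{-36166} = 13 i \sqrt{214}$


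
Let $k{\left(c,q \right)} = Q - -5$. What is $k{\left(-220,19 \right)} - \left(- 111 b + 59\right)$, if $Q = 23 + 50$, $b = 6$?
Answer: $685$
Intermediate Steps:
$Q = 73$
$k{\left(c,q \right)} = 78$ ($k{\left(c,q \right)} = 73 - -5 = 73 + 5 = 78$)
$k{\left(-220,19 \right)} - \left(- 111 b + 59\right) = 78 - \left(\left(-111\right) 6 + 59\right) = 78 - \left(-666 + 59\right) = 78 - -607 = 78 + 607 = 685$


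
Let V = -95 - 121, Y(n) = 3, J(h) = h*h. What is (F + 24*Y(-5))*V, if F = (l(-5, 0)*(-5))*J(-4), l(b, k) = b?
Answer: -101952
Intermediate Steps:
J(h) = h²
F = 400 (F = -5*(-5)*(-4)² = 25*16 = 400)
V = -216
(F + 24*Y(-5))*V = (400 + 24*3)*(-216) = (400 + 72)*(-216) = 472*(-216) = -101952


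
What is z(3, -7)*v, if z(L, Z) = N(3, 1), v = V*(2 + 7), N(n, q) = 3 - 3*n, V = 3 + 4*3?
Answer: -810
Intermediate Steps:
V = 15 (V = 3 + 12 = 15)
v = 135 (v = 15*(2 + 7) = 15*9 = 135)
z(L, Z) = -6 (z(L, Z) = 3 - 3*3 = 3 - 9 = -6)
z(3, -7)*v = -6*135 = -810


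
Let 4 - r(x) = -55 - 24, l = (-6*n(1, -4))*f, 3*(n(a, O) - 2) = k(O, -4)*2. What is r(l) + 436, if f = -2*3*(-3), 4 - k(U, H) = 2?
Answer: 519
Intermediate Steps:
k(U, H) = 2 (k(U, H) = 4 - 1*2 = 4 - 2 = 2)
f = 18 (f = -6*(-3) = 18)
n(a, O) = 10/3 (n(a, O) = 2 + (2*2)/3 = 2 + (⅓)*4 = 2 + 4/3 = 10/3)
l = -360 (l = -6*10/3*18 = -20*18 = -360)
r(x) = 83 (r(x) = 4 - (-55 - 24) = 4 - 1*(-79) = 4 + 79 = 83)
r(l) + 436 = 83 + 436 = 519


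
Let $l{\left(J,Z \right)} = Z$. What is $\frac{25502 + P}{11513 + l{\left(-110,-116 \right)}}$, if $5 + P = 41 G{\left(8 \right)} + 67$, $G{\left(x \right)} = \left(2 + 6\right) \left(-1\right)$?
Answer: $\frac{8412}{3799} \approx 2.2143$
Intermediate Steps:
$G{\left(x \right)} = -8$ ($G{\left(x \right)} = 8 \left(-1\right) = -8$)
$P = -266$ ($P = -5 + \left(41 \left(-8\right) + 67\right) = -5 + \left(-328 + 67\right) = -5 - 261 = -266$)
$\frac{25502 + P}{11513 + l{\left(-110,-116 \right)}} = \frac{25502 - 266}{11513 - 116} = \frac{25236}{11397} = 25236 \cdot \frac{1}{11397} = \frac{8412}{3799}$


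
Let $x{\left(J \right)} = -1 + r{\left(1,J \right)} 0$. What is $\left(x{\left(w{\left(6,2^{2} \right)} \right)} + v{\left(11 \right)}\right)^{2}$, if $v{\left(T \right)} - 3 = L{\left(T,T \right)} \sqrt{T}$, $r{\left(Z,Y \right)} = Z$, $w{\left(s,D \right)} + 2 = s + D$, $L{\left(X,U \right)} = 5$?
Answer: $279 + 20 \sqrt{11} \approx 345.33$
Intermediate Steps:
$w{\left(s,D \right)} = -2 + D + s$ ($w{\left(s,D \right)} = -2 + \left(s + D\right) = -2 + \left(D + s\right) = -2 + D + s$)
$x{\left(J \right)} = -1$ ($x{\left(J \right)} = -1 + 1 \cdot 0 = -1 + 0 = -1$)
$v{\left(T \right)} = 3 + 5 \sqrt{T}$
$\left(x{\left(w{\left(6,2^{2} \right)} \right)} + v{\left(11 \right)}\right)^{2} = \left(-1 + \left(3 + 5 \sqrt{11}\right)\right)^{2} = \left(2 + 5 \sqrt{11}\right)^{2}$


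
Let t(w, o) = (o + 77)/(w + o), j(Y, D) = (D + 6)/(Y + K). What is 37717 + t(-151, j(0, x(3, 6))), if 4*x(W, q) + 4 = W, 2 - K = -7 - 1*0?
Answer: 204159326/5413 ≈ 37717.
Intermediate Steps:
K = 9 (K = 2 - (-7 - 1*0) = 2 - (-7 + 0) = 2 - 1*(-7) = 2 + 7 = 9)
x(W, q) = -1 + W/4
j(Y, D) = (6 + D)/(9 + Y) (j(Y, D) = (D + 6)/(Y + 9) = (6 + D)/(9 + Y))
t(w, o) = (77 + o)/(o + w)
37717 + t(-151, j(0, x(3, 6))) = 37717 + (77 + (6 + (-1 + (¼)*3))/(9 + 0))/((6 + (-1 + (¼)*3))/(9 + 0) - 151) = 37717 + (77 + (6 + (-1 + ¾))/9)/((6 + (-1 + ¾))/9 - 151) = 37717 + (77 + (6 - ¼)/9)/((6 - ¼)/9 - 151) = 37717 + (77 + (⅑)*(23/4))/((⅑)*(23/4) - 151) = 37717 + (77 + 23/36)/(23/36 - 151) = 37717 + (2795/36)/(-5413/36) = 37717 - 36/5413*2795/36 = 37717 - 2795/5413 = 204159326/5413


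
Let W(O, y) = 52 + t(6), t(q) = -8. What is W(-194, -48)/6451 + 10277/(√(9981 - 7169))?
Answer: 44/6451 + 10277*√703/1406 ≈ 193.81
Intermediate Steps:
W(O, y) = 44 (W(O, y) = 52 - 8 = 44)
W(-194, -48)/6451 + 10277/(√(9981 - 7169)) = 44/6451 + 10277/(√(9981 - 7169)) = 44*(1/6451) + 10277/(√2812) = 44/6451 + 10277/((2*√703)) = 44/6451 + 10277*(√703/1406) = 44/6451 + 10277*√703/1406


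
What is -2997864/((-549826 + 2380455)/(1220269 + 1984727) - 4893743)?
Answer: 9608142128544/15684424909399 ≈ 0.61259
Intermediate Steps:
-2997864/((-549826 + 2380455)/(1220269 + 1984727) - 4893743) = -2997864/(1830629/3204996 - 4893743) = -2997864/(-15684424909399/3204996) = -2997864*(-3204996/15684424909399) = 9608142128544/15684424909399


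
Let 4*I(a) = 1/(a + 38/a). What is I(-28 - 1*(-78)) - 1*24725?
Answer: -125504075/5076 ≈ -24725.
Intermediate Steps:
I(a) = 1/(4*(a + 38/a))
I(-28 - 1*(-78)) - 1*24725 = (-28 - 1*(-78))/(4*(38 + (-28 - 1*(-78))²)) - 1*24725 = (-28 + 78)/(4*(38 + (-28 + 78)²)) - 24725 = (¼)*50/(38 + 50²) - 24725 = (¼)*50/(38 + 2500) - 24725 = (¼)*50/2538 - 24725 = (¼)*50*(1/2538) - 24725 = 25/5076 - 24725 = -125504075/5076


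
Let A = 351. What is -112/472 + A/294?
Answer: 5531/5782 ≈ 0.95659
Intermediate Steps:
-112/472 + A/294 = -112/472 + 351/294 = -112*1/472 + 351*(1/294) = -14/59 + 117/98 = 5531/5782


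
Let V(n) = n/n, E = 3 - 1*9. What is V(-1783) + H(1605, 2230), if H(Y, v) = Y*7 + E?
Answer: 11230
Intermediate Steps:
E = -6 (E = 3 - 9 = -6)
V(n) = 1
H(Y, v) = -6 + 7*Y (H(Y, v) = Y*7 - 6 = 7*Y - 6 = -6 + 7*Y)
V(-1783) + H(1605, 2230) = 1 + (-6 + 7*1605) = 1 + (-6 + 11235) = 1 + 11229 = 11230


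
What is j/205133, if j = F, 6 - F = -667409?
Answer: 667415/205133 ≈ 3.2536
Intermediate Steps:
F = 667415 (F = 6 - 1*(-667409) = 6 + 667409 = 667415)
j = 667415
j/205133 = 667415/205133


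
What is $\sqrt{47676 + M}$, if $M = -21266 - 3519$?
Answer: $\sqrt{22891} \approx 151.3$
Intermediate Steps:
$M = -24785$
$\sqrt{47676 + M} = \sqrt{47676 - 24785} = \sqrt{22891}$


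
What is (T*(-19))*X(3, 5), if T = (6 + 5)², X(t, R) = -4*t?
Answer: 27588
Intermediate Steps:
T = 121 (T = 11² = 121)
(T*(-19))*X(3, 5) = (121*(-19))*(-4*3) = -2299*(-12) = 27588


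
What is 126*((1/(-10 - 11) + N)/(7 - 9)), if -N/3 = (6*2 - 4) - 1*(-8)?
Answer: 3027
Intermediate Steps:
N = -48 (N = -3*((6*2 - 4) - 1*(-8)) = -3*((12 - 4) + 8) = -3*(8 + 8) = -3*16 = -48)
126*((1/(-10 - 11) + N)/(7 - 9)) = 126*((1/(-10 - 11) - 48)/(7 - 9)) = 126*((1/(-21) - 48)/(-2)) = 126*((-1/21 - 48)*(-1/2)) = 126*(-1009/21*(-1/2)) = 126*(1009/42) = 3027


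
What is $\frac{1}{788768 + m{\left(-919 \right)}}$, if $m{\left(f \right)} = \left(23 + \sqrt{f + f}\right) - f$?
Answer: $\frac{394855}{311820942969} - \frac{i \sqrt{1838}}{623641885938} \approx 1.2663 \cdot 10^{-6} - 6.8744 \cdot 10^{-11} i$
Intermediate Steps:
$m{\left(f \right)} = 23 - f + \sqrt{2} \sqrt{f}$ ($m{\left(f \right)} = \left(23 + \sqrt{2 f}\right) - f = \left(23 + \sqrt{2} \sqrt{f}\right) - f = 23 - f + \sqrt{2} \sqrt{f}$)
$\frac{1}{788768 + m{\left(-919 \right)}} = \frac{1}{788768 + \left(23 - -919 + \sqrt{2} \sqrt{-919}\right)} = \frac{1}{788768 + \left(23 + 919 + \sqrt{2} i \sqrt{919}\right)} = \frac{1}{788768 + \left(23 + 919 + i \sqrt{1838}\right)} = \frac{1}{788768 + \left(942 + i \sqrt{1838}\right)} = \frac{1}{789710 + i \sqrt{1838}}$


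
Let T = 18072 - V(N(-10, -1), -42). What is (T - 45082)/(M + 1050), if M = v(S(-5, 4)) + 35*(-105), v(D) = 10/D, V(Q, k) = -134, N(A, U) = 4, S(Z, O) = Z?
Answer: 26876/2627 ≈ 10.231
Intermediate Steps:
M = -3677 (M = 10/(-5) + 35*(-105) = 10*(-1/5) - 3675 = -2 - 3675 = -3677)
T = 18206 (T = 18072 - 1*(-134) = 18072 + 134 = 18206)
(T - 45082)/(M + 1050) = (18206 - 45082)/(-3677 + 1050) = -26876/(-2627) = -26876*(-1/2627) = 26876/2627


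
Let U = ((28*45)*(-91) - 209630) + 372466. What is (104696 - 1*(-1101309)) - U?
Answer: 1157829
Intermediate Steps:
U = 48176 (U = (1260*(-91) - 209630) + 372466 = (-114660 - 209630) + 372466 = -324290 + 372466 = 48176)
(104696 - 1*(-1101309)) - U = (104696 - 1*(-1101309)) - 1*48176 = (104696 + 1101309) - 48176 = 1206005 - 48176 = 1157829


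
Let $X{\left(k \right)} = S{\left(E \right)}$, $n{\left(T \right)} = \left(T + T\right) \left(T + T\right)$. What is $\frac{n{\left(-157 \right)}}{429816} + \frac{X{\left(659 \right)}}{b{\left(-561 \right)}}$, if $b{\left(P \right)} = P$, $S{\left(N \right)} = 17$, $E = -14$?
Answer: $\frac{235321}{1181994} \approx 0.19909$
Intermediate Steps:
$n{\left(T \right)} = 4 T^{2}$ ($n{\left(T \right)} = 2 T 2 T = 4 T^{2}$)
$X{\left(k \right)} = 17$
$\frac{n{\left(-157 \right)}}{429816} + \frac{X{\left(659 \right)}}{b{\left(-561 \right)}} = \frac{4 \left(-157\right)^{2}}{429816} + \frac{17}{-561} = 4 \cdot 24649 \cdot \frac{1}{429816} + 17 \left(- \frac{1}{561}\right) = 98596 \cdot \frac{1}{429816} - \frac{1}{33} = \frac{24649}{107454} - \frac{1}{33} = \frac{235321}{1181994}$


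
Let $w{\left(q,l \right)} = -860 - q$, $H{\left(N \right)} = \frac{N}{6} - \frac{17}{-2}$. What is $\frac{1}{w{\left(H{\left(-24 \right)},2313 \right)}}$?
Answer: $- \frac{2}{1729} \approx -0.0011567$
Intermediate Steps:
$H{\left(N \right)} = \frac{17}{2} + \frac{N}{6}$ ($H{\left(N \right)} = N \frac{1}{6} - - \frac{17}{2} = \frac{N}{6} + \frac{17}{2} = \frac{17}{2} + \frac{N}{6}$)
$\frac{1}{w{\left(H{\left(-24 \right)},2313 \right)}} = \frac{1}{-860 - \left(\frac{17}{2} + \frac{1}{6} \left(-24\right)\right)} = \frac{1}{-860 - \left(\frac{17}{2} - 4\right)} = \frac{1}{-860 - \frac{9}{2}} = \frac{1}{- \frac{1729}{2}} = - \frac{2}{1729}$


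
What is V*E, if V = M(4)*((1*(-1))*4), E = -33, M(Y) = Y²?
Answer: 2112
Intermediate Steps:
V = -64 (V = 4²*((1*(-1))*4) = 16*(-1*4) = 16*(-4) = -64)
V*E = -64*(-33) = 2112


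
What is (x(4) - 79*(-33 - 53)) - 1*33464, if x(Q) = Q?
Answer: -26666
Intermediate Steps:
(x(4) - 79*(-33 - 53)) - 1*33464 = (4 - 79*(-33 - 53)) - 1*33464 = (4 - 79*(-86)) - 33464 = (4 + 6794) - 33464 = 6798 - 33464 = -26666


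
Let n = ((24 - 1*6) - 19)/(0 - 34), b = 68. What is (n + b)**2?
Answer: 5349969/1156 ≈ 4628.0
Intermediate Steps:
n = 1/34 (n = ((24 - 6) - 19)/(-34) = (18 - 19)*(-1/34) = -1*(-1/34) = 1/34 ≈ 0.029412)
(n + b)**2 = (1/34 + 68)**2 = (2313/34)**2 = 5349969/1156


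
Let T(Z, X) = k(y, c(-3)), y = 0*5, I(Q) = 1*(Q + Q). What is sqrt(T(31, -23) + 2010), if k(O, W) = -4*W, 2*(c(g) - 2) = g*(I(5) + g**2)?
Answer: 46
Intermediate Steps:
I(Q) = 2*Q (I(Q) = 1*(2*Q) = 2*Q)
y = 0
c(g) = 2 + g*(10 + g**2)/2 (c(g) = 2 + (g*(2*5 + g**2))/2 = 2 + (g*(10 + g**2))/2 = 2 + g*(10 + g**2)/2)
T(Z, X) = 106 (T(Z, X) = -4*(2 + (1/2)*(-3)**3 + 5*(-3)) = -4*(2 + (1/2)*(-27) - 15) = -4*(2 - 27/2 - 15) = -4*(-53/2) = 106)
sqrt(T(31, -23) + 2010) = sqrt(106 + 2010) = sqrt(2116) = 46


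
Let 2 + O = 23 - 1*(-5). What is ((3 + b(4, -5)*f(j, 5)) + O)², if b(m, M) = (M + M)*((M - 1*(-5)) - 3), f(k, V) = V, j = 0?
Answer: 32041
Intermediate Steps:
O = 26 (O = -2 + (23 - 1*(-5)) = -2 + (23 + 5) = -2 + 28 = 26)
b(m, M) = 2*M*(2 + M) (b(m, M) = (2*M)*((M + 5) - 3) = (2*M)*((5 + M) - 3) = (2*M)*(2 + M) = 2*M*(2 + M))
((3 + b(4, -5)*f(j, 5)) + O)² = ((3 + (2*(-5)*(2 - 5))*5) + 26)² = ((3 + (2*(-5)*(-3))*5) + 26)² = ((3 + 30*5) + 26)² = ((3 + 150) + 26)² = (153 + 26)² = 179² = 32041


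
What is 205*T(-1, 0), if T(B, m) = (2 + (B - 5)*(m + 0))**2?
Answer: 820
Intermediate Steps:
T(B, m) = (2 + m*(-5 + B))**2 (T(B, m) = (2 + (-5 + B)*m)**2 = (2 + m*(-5 + B))**2)
205*T(-1, 0) = 205*(2 - 5*0 - 1*0)**2 = 205*(2 + 0 + 0)**2 = 205*2**2 = 205*4 = 820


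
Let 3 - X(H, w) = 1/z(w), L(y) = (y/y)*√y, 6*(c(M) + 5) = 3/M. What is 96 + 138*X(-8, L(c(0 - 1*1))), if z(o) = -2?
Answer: 579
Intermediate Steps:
c(M) = -5 + 1/(2*M) (c(M) = -5 + (3/M)/6 = -5 + 1/(2*M))
L(y) = √y (L(y) = 1*√y = √y)
X(H, w) = 7/2 (X(H, w) = 3 - 1/(-2) = 3 - 1*(-½) = 3 + ½ = 7/2)
96 + 138*X(-8, L(c(0 - 1*1))) = 96 + 138*(7/2) = 96 + 483 = 579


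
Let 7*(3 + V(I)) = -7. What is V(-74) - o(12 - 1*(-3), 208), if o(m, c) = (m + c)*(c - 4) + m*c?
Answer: -48616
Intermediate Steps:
V(I) = -4 (V(I) = -3 + (⅐)*(-7) = -3 - 1 = -4)
o(m, c) = c*m + (-4 + c)*(c + m) (o(m, c) = (c + m)*(-4 + c) + c*m = (-4 + c)*(c + m) + c*m = c*m + (-4 + c)*(c + m))
V(-74) - o(12 - 1*(-3), 208) = -4 - (208² - 4*208 - 4*(12 - 1*(-3)) + 2*208*(12 - 1*(-3))) = -4 - (43264 - 832 - 4*(12 + 3) + 2*208*(12 + 3)) = -4 - (43264 - 832 - 4*15 + 2*208*15) = -4 - (43264 - 832 - 60 + 6240) = -4 - 1*48612 = -4 - 48612 = -48616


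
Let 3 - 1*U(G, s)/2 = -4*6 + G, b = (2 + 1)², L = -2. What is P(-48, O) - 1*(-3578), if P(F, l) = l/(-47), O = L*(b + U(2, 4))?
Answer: 168284/47 ≈ 3580.5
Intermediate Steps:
b = 9 (b = 3² = 9)
U(G, s) = 54 - 2*G (U(G, s) = 6 - 2*(-4*6 + G) = 6 - 2*(-24 + G) = 6 + (48 - 2*G) = 54 - 2*G)
O = -118 (O = -2*(9 + (54 - 2*2)) = -2*(9 + (54 - 4)) = -2*(9 + 50) = -2*59 = -118)
P(F, l) = -l/47 (P(F, l) = l*(-1/47) = -l/47)
P(-48, O) - 1*(-3578) = -1/47*(-118) - 1*(-3578) = 118/47 + 3578 = 168284/47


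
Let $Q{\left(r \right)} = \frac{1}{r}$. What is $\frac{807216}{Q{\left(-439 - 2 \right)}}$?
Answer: $-355982256$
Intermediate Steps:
$\frac{807216}{Q{\left(-439 - 2 \right)}} = \frac{807216}{\frac{1}{-439 - 2}} = \frac{807216}{\frac{1}{-441}} = \frac{807216}{- \frac{1}{441}} = 807216 \left(-441\right) = -355982256$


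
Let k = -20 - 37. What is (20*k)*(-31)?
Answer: 35340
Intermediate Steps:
k = -57
(20*k)*(-31) = (20*(-57))*(-31) = -1140*(-31) = 35340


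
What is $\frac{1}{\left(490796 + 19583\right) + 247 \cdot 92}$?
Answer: $\frac{1}{533103} \approx 1.8758 \cdot 10^{-6}$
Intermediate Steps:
$\frac{1}{\left(490796 + 19583\right) + 247 \cdot 92} = \frac{1}{510379 + 22724} = \frac{1}{533103}$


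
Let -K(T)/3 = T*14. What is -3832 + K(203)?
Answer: -12358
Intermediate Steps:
K(T) = -42*T (K(T) = -3*T*14 = -42*T)
-3832 + K(203) = -3832 - 42*203 = -3832 - 8526 = -12358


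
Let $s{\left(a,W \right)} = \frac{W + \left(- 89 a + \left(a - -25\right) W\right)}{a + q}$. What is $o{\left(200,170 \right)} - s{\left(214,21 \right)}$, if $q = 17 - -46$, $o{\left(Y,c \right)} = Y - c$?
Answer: $\frac{22316}{277} \approx 80.563$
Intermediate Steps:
$q = 63$ ($q = 17 + 46 = 63$)
$s{\left(a,W \right)} = \frac{W - 89 a + W \left(25 + a\right)}{63 + a}$ ($s{\left(a,W \right)} = \frac{W + \left(- 89 a + \left(a - -25\right) W\right)}{a + 63} = \frac{W + \left(- 89 a + \left(a + 25\right) W\right)}{63 + a} = \frac{W + \left(- 89 a + \left(25 + a\right) W\right)}{63 + a} = \frac{W + \left(- 89 a + W \left(25 + a\right)\right)}{63 + a} = \frac{W - 89 a + W \left(25 + a\right)}{63 + a}$)
$o{\left(200,170 \right)} - s{\left(214,21 \right)} = \left(200 - 170\right) - \frac{\left(-89\right) 214 + 26 \cdot 21 + 21 \cdot 214}{63 + 214} = \left(200 - 170\right) - \frac{-19046 + 546 + 4494}{277} = 30 - \frac{1}{277} \left(-14006\right) = 30 - - \frac{14006}{277} = 30 + \frac{14006}{277} = \frac{22316}{277}$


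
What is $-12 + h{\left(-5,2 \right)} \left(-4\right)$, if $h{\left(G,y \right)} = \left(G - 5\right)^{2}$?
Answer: $-412$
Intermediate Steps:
$h{\left(G,y \right)} = \left(-5 + G\right)^{2}$
$-12 + h{\left(-5,2 \right)} \left(-4\right) = -12 + \left(-5 - 5\right)^{2} \left(-4\right) = -12 + \left(-10\right)^{2} \left(-4\right) = -12 + 100 \left(-4\right) = -12 - 400 = -412$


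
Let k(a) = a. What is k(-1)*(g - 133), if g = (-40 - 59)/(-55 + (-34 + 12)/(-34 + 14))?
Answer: 6427/49 ≈ 131.16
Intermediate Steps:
g = 90/49 (g = -99/(-55 - 22/(-20)) = -99/(-55 - 22*(-1/20)) = -99/(-55 + 11/10) = -99/(-539/10) = -99*(-10/539) = 90/49 ≈ 1.8367)
k(-1)*(g - 133) = -(90/49 - 133) = -1*(-6427/49) = 6427/49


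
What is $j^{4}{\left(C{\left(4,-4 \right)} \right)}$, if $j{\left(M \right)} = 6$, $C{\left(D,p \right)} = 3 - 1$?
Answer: $1296$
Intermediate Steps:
$C{\left(D,p \right)} = 2$
$j^{4}{\left(C{\left(4,-4 \right)} \right)} = 6^{4} = 1296$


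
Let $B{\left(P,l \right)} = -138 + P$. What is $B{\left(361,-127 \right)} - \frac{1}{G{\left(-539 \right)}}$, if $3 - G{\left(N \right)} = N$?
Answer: $\frac{120865}{542} \approx 223.0$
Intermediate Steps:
$G{\left(N \right)} = 3 - N$
$B{\left(361,-127 \right)} - \frac{1}{G{\left(-539 \right)}} = \left(-138 + 361\right) - \frac{1}{3 - -539} = 223 - \frac{1}{3 + 539} = 223 - \frac{1}{542} = \frac{120865}{542}$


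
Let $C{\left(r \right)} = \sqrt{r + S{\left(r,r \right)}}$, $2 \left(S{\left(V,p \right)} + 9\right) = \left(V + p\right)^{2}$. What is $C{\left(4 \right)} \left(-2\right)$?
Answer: $- 6 \sqrt{3} \approx -10.392$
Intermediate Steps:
$S{\left(V,p \right)} = -9 + \frac{\left(V + p\right)^{2}}{2}$
$C{\left(r \right)} = \sqrt{-9 + r + 2 r^{2}}$ ($C{\left(r \right)} = \sqrt{r + \left(-9 + \frac{\left(r + r\right)^{2}}{2}\right)} = \sqrt{r + \left(-9 + \frac{\left(2 r\right)^{2}}{2}\right)} = \sqrt{r + \left(-9 + \frac{4 r^{2}}{2}\right)} = \sqrt{r + \left(-9 + 2 r^{2}\right)} = \sqrt{-9 + r + 2 r^{2}}$)
$C{\left(4 \right)} \left(-2\right) = \sqrt{-9 + 4 + 2 \cdot 4^{2}} \left(-2\right) = \sqrt{-9 + 4 + 2 \cdot 16} \left(-2\right) = \sqrt{-9 + 4 + 32} \left(-2\right) = \sqrt{27} \left(-2\right) = 3 \sqrt{3} \left(-2\right) = - 6 \sqrt{3}$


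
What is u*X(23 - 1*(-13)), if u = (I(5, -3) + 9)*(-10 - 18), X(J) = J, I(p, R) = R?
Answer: -6048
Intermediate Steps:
u = -168 (u = (-3 + 9)*(-10 - 18) = 6*(-28) = -168)
u*X(23 - 1*(-13)) = -168*(23 - 1*(-13)) = -168*(23 + 13) = -168*36 = -6048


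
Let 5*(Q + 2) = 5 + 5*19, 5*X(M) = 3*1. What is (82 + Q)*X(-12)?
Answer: 60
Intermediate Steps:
X(M) = ⅗ (X(M) = (3*1)/5 = (⅕)*3 = ⅗)
Q = 18 (Q = -2 + (5 + 5*19)/5 = -2 + (5 + 95)/5 = -2 + (⅕)*100 = -2 + 20 = 18)
(82 + Q)*X(-12) = (82 + 18)*(⅗) = 100*(⅗) = 60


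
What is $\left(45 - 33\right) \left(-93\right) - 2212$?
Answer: $-3328$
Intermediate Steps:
$\left(45 - 33\right) \left(-93\right) - 2212 = 12 \left(-93\right) - 2212 = -1116 - 2212 = -3328$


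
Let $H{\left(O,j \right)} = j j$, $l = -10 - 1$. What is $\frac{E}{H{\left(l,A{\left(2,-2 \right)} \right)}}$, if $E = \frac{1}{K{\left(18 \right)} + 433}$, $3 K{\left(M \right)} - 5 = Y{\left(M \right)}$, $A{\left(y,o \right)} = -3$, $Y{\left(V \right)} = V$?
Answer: $\frac{1}{3966} \approx 0.00025214$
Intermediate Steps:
$K{\left(M \right)} = \frac{5}{3} + \frac{M}{3}$
$l = -11$
$E = \frac{3}{1322}$ ($E = \frac{1}{\left(\frac{5}{3} + \frac{1}{3} \cdot 18\right) + 433} = \frac{1}{\left(\frac{5}{3} + 6\right) + 433} = \frac{1}{\frac{23}{3} + 433} = \frac{1}{\frac{1322}{3}} = \frac{3}{1322} \approx 0.0022693$)
$H{\left(O,j \right)} = j^{2}$
$\frac{E}{H{\left(l,A{\left(2,-2 \right)} \right)}} = \frac{3}{1322 \left(-3\right)^{2}} = \frac{3}{1322 \cdot 9} = \frac{3}{1322} \cdot \frac{1}{9} = \frac{1}{3966}$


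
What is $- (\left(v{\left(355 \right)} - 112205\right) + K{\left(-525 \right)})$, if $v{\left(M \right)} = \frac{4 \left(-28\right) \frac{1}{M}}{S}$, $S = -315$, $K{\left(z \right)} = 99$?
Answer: $\frac{1790893334}{15975} \approx 1.1211 \cdot 10^{5}$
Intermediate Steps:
$v{\left(M \right)} = \frac{16}{45 M}$ ($v{\left(M \right)} = \frac{4 \left(-28\right) \frac{1}{M}}{-315} = - \frac{112}{M} \left(- \frac{1}{315}\right) = \frac{16}{45 M}$)
$- (\left(v{\left(355 \right)} - 112205\right) + K{\left(-525 \right)}) = - (\left(\frac{16}{45 \cdot 355} - 112205\right) + 99) = - (\left(\frac{16}{45} \cdot \frac{1}{355} - 112205\right) + 99) = - (\left(\frac{16}{15975} - 112205\right) + 99) = - (- \frac{1792474859}{15975} + 99) = \left(-1\right) \left(- \frac{1790893334}{15975}\right) = \frac{1790893334}{15975}$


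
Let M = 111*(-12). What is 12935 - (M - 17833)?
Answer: 32100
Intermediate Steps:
M = -1332
12935 - (M - 17833) = 12935 - (-1332 - 17833) = 12935 - 1*(-19165) = 12935 + 19165 = 32100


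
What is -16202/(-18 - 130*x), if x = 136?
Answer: 8101/8849 ≈ 0.91547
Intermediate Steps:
-16202/(-18 - 130*x) = -16202/(-18 - 130*136) = -16202/(-18 - 17680) = -16202/(-17698) = -16202*(-1/17698) = 8101/8849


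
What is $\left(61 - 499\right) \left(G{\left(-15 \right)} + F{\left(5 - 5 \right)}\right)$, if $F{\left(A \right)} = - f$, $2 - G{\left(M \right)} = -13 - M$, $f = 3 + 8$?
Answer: $4818$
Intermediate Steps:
$f = 11$
$G{\left(M \right)} = 15 + M$ ($G{\left(M \right)} = 2 - \left(-13 - M\right) = 2 + \left(13 + M\right) = 15 + M$)
$F{\left(A \right)} = -11$ ($F{\left(A \right)} = \left(-1\right) 11 = -11$)
$\left(61 - 499\right) \left(G{\left(-15 \right)} + F{\left(5 - 5 \right)}\right) = \left(61 - 499\right) \left(\left(15 - 15\right) - 11\right) = - 438 \left(0 - 11\right) = \left(-438\right) \left(-11\right) = 4818$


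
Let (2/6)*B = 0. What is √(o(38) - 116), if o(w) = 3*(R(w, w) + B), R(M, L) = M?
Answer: I*√2 ≈ 1.4142*I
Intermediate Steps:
B = 0 (B = 3*0 = 0)
o(w) = 3*w (o(w) = 3*(w + 0) = 3*w)
√(o(38) - 116) = √(3*38 - 116) = √(114 - 116) = √(-2) = I*√2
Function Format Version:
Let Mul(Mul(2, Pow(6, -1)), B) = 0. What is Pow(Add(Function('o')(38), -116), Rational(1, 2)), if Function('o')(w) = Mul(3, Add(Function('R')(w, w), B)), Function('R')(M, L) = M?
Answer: Mul(I, Pow(2, Rational(1, 2))) ≈ Mul(1.4142, I)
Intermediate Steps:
B = 0 (B = Mul(3, 0) = 0)
Function('o')(w) = Mul(3, w) (Function('o')(w) = Mul(3, Add(w, 0)) = Mul(3, w))
Pow(Add(Function('o')(38), -116), Rational(1, 2)) = Pow(Add(Mul(3, 38), -116), Rational(1, 2)) = Pow(Add(114, -116), Rational(1, 2)) = Pow(-2, Rational(1, 2)) = Mul(I, Pow(2, Rational(1, 2)))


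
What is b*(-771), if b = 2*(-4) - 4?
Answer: 9252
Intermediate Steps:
b = -12 (b = -8 - 4 = -12)
b*(-771) = -12*(-771) = 9252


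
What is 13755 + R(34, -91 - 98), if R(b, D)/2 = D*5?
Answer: 11865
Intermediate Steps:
R(b, D) = 10*D (R(b, D) = 2*(D*5) = 2*(5*D) = 10*D)
13755 + R(34, -91 - 98) = 13755 + 10*(-91 - 98) = 13755 + 10*(-189) = 13755 - 1890 = 11865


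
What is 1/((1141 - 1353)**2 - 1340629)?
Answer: -1/1295685 ≈ -7.7179e-7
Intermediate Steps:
1/((1141 - 1353)**2 - 1340629) = 1/((-212)**2 - 1340629) = 1/(44944 - 1340629) = 1/(-1295685) = -1/1295685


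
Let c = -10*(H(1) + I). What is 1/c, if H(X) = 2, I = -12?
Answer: 1/100 ≈ 0.010000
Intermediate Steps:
c = 100 (c = -10*(2 - 12) = -10*(-10) = 100)
1/c = 1/100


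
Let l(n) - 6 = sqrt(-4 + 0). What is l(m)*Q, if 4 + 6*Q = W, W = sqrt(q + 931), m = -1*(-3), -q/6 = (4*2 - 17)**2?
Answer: -(3 + I)*(4 - sqrt(445))/3 ≈ 17.095 + 5.6983*I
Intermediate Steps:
q = -486 (q = -6*(4*2 - 17)**2 = -6*(8 - 17)**2 = -6*(-9)**2 = -6*81 = -486)
m = 3
l(n) = 6 + 2*I (l(n) = 6 + sqrt(-4 + 0) = 6 + sqrt(-4) = 6 + 2*I)
W = sqrt(445) (W = sqrt(-486 + 931) = sqrt(445) ≈ 21.095)
Q = -2/3 + sqrt(445)/6 ≈ 2.8492
l(m)*Q = (6 + 2*I)*(-2/3 + sqrt(445)/6)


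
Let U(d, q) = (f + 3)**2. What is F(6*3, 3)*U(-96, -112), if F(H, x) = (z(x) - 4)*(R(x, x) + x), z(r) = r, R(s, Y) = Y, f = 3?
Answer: -216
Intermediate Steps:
F(H, x) = 2*x*(-4 + x) (F(H, x) = (x - 4)*(x + x) = (-4 + x)*(2*x) = 2*x*(-4 + x))
U(d, q) = 36 (U(d, q) = (3 + 3)**2 = 6**2 = 36)
F(6*3, 3)*U(-96, -112) = (2*3*(-4 + 3))*36 = (2*3*(-1))*36 = -6*36 = -216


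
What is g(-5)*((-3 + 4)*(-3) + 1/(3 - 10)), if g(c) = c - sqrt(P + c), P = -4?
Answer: 110/7 + 66*I/7 ≈ 15.714 + 9.4286*I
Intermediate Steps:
g(c) = c - sqrt(-4 + c)
g(-5)*((-3 + 4)*(-3) + 1/(3 - 10)) = (-5 - sqrt(-4 - 5))*((-3 + 4)*(-3) + 1/(3 - 10)) = (-5 - sqrt(-9))*(1*(-3) + 1/(-7)) = (-5 - 3*I)*(-3 - 1/7) = (-5 - 3*I)*(-22/7) = 110/7 + 66*I/7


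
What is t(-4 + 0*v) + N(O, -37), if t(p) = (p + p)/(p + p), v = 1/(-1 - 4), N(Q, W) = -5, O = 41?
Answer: -4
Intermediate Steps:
v = -⅕ (v = 1/(-5) = -⅕ ≈ -0.20000)
t(p) = 1 (t(p) = (2*p)/((2*p)) = (2*p)*(1/(2*p)) = 1)
t(-4 + 0*v) + N(O, -37) = 1 - 5 = -4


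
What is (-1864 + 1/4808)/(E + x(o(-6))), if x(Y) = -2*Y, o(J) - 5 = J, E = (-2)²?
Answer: -8962111/28848 ≈ -310.67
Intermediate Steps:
E = 4
o(J) = 5 + J
(-1864 + 1/4808)/(E + x(o(-6))) = (-1864 + 1/4808)/(4 - 2*(5 - 6)) = (-1864 + 1/4808)/(4 - 2*(-1)) = -8962111/(4808*(4 + 2)) = -8962111/4808/6 = -8962111/4808*⅙ = -8962111/28848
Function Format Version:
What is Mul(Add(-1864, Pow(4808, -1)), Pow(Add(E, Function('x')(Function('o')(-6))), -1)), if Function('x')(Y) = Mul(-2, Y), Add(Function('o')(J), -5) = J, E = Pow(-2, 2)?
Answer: Rational(-8962111, 28848) ≈ -310.67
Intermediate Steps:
E = 4
Function('o')(J) = Add(5, J)
Mul(Add(-1864, Pow(4808, -1)), Pow(Add(E, Function('x')(Function('o')(-6))), -1)) = Mul(Add(-1864, Pow(4808, -1)), Pow(Add(4, Mul(-2, Add(5, -6))), -1)) = Mul(Add(-1864, Rational(1, 4808)), Pow(Add(4, Mul(-2, -1)), -1)) = Mul(Rational(-8962111, 4808), Pow(Add(4, 2), -1)) = Mul(Rational(-8962111, 4808), Pow(6, -1)) = Mul(Rational(-8962111, 4808), Rational(1, 6)) = Rational(-8962111, 28848)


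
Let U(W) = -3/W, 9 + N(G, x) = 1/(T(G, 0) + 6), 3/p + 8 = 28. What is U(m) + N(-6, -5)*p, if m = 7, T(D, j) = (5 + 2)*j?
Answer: -491/280 ≈ -1.7536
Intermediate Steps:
T(D, j) = 7*j
p = 3/20 (p = 3/(-8 + 28) = 3/20 ≈ 0.15000)
N(G, x) = -53/6 (N(G, x) = -9 + 1/(7*0 + 6) = -9 + 1/(0 + 6) = -9 + 1/6 = -9 + ⅙ = -53/6)
U(m) + N(-6, -5)*p = -3/7 - 53/6*3/20 = -3*⅐ - 53/40 = -3/7 - 53/40 = -491/280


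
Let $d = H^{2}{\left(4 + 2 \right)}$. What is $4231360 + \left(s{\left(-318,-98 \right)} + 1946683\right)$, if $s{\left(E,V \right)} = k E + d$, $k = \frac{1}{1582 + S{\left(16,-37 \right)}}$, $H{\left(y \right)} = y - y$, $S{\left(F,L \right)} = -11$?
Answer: $\frac{9705705235}{1571} \approx 6.178 \cdot 10^{6}$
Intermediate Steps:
$H{\left(y \right)} = 0$
$k = \frac{1}{1571}$ ($k = \frac{1}{1582 - 11} = \frac{1}{1571} \approx 0.00063654$)
$d = 0$ ($d = 0^{2} = 0$)
$s{\left(E,V \right)} = \frac{E}{1571}$ ($s{\left(E,V \right)} = \frac{E}{1571} + 0 = \frac{E}{1571}$)
$4231360 + \left(s{\left(-318,-98 \right)} + 1946683\right) = 4231360 + \left(\frac{1}{1571} \left(-318\right) + 1946683\right) = 4231360 + \left(- \frac{318}{1571} + 1946683\right) = 4231360 + \frac{3058238675}{1571} = \frac{9705705235}{1571}$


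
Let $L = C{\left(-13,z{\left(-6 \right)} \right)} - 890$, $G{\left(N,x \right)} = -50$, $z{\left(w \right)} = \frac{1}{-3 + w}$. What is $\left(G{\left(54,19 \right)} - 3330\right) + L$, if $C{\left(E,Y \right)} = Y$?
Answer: $- \frac{38431}{9} \approx -4270.1$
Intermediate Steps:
$L = - \frac{8011}{9}$ ($L = \frac{1}{-3 - 6} - 890 = \frac{1}{-9} - 890 = - \frac{1}{9} - 890 = - \frac{8011}{9} \approx -890.11$)
$\left(G{\left(54,19 \right)} - 3330\right) + L = \left(-50 - 3330\right) - \frac{8011}{9} = -3380 - \frac{8011}{9} = - \frac{38431}{9}$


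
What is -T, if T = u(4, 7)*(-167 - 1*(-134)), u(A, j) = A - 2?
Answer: 66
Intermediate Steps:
u(A, j) = -2 + A
T = -66 (T = (-2 + 4)*(-167 - 1*(-134)) = 2*(-167 + 134) = 2*(-33) = -66)
-T = -1*(-66) = 66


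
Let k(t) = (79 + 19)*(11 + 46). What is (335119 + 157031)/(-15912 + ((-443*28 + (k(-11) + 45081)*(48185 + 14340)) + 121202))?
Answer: 164050/1056015687 ≈ 0.00015535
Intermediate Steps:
k(t) = 5586 (k(t) = 98*57 = 5586)
(335119 + 157031)/(-15912 + ((-443*28 + (k(-11) + 45081)*(48185 + 14340)) + 121202)) = (335119 + 157031)/(-15912 + ((-443*28 + (5586 + 45081)*(48185 + 14340)) + 121202)) = 492150/(-15912 + ((-12404 + 50667*62525) + 121202)) = 492150/(-15912 + ((-12404 + 3167954175) + 121202)) = 492150/(-15912 + (3167941771 + 121202)) = 492150/(-15912 + 3168062973) = 492150/3168047061 = 492150*(1/3168047061) = 164050/1056015687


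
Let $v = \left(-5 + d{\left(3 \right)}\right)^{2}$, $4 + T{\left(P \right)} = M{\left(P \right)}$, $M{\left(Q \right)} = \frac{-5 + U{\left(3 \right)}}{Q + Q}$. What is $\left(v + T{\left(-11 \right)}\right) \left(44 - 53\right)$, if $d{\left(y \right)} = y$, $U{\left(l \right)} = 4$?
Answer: $- \frac{9}{22} \approx -0.40909$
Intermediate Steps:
$M{\left(Q \right)} = - \frac{1}{2 Q}$ ($M{\left(Q \right)} = \frac{-5 + 4}{Q + Q} = - \frac{1}{2 Q}$)
$T{\left(P \right)} = -4 - \frac{1}{2 P}$
$v = 4$ ($v = \left(-5 + 3\right)^{2} = \left(-2\right)^{2} = 4$)
$\left(v + T{\left(-11 \right)}\right) \left(44 - 53\right) = \left(4 - \left(4 + \frac{1}{2 \left(-11\right)}\right)\right) \left(44 - 53\right) = \left(4 - \frac{87}{22}\right) \left(44 - 53\right) = \left(4 + \left(-4 + \frac{1}{22}\right)\right) \left(-9\right) = \left(4 - \frac{87}{22}\right) \left(-9\right) = \frac{1}{22} \left(-9\right) = - \frac{9}{22}$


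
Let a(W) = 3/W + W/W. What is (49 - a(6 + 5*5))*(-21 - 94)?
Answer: -170775/31 ≈ -5508.9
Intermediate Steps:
a(W) = 1 + 3/W (a(W) = 3/W + 1 = 1 + 3/W)
(49 - a(6 + 5*5))*(-21 - 94) = (49 - (3 + (6 + 5*5))/(6 + 5*5))*(-21 - 94) = (49 - (3 + (6 + 25))/(6 + 25))*(-115) = (49 - (3 + 31)/31)*(-115) = (49 - 34/31)*(-115) = (1485/31)*(-115) = -170775/31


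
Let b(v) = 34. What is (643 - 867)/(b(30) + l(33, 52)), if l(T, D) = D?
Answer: -112/43 ≈ -2.6047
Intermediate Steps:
(643 - 867)/(b(30) + l(33, 52)) = (643 - 867)/(34 + 52) = -224/86 = -224*1/86 = -112/43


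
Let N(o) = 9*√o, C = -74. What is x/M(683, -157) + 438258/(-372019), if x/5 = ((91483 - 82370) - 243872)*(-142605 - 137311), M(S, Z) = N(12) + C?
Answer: -1130646473567973669/209446697 - 739269002745*√3/563 ≈ -7.6726e+9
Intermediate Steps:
M(S, Z) = -74 + 18*√3 (M(S, Z) = 9*√12 - 74 = 9*(2*√3) - 74 = 18*√3 - 74 = -74 + 18*√3)
x = 328564001220 (x = 5*(((91483 - 82370) - 243872)*(-142605 - 137311)) = 5*((9113 - 243872)*(-279916)) = 5*(-234759*(-279916)) = 5*65712800244 = 328564001220)
x/M(683, -157) + 438258/(-372019) = 328564001220/(-74 + 18*√3) + 438258/(-372019) = 328564001220/(-74 + 18*√3) + 438258*(-1/372019) = 328564001220/(-74 + 18*√3) - 438258/372019 = -438258/372019 + 328564001220/(-74 + 18*√3)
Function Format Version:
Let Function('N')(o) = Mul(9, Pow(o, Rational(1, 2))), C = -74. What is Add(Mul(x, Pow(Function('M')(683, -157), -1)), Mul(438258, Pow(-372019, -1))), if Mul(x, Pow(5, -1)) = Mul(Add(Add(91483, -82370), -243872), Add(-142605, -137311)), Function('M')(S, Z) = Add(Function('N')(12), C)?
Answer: Add(Rational(-1130646473567973669, 209446697), Mul(Rational(-739269002745, 563), Pow(3, Rational(1, 2)))) ≈ -7.6726e+9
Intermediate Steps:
Function('M')(S, Z) = Add(-74, Mul(18, Pow(3, Rational(1, 2)))) (Function('M')(S, Z) = Add(Mul(9, Pow(12, Rational(1, 2))), -74) = Add(Mul(9, Mul(2, Pow(3, Rational(1, 2)))), -74) = Add(Mul(18, Pow(3, Rational(1, 2))), -74) = Add(-74, Mul(18, Pow(3, Rational(1, 2)))))
x = 328564001220 (x = Mul(5, Mul(Add(Add(91483, -82370), -243872), Add(-142605, -137311))) = Mul(5, Mul(Add(9113, -243872), -279916)) = Mul(5, Mul(-234759, -279916)) = Mul(5, 65712800244) = 328564001220)
Add(Mul(x, Pow(Function('M')(683, -157), -1)), Mul(438258, Pow(-372019, -1))) = Add(Mul(328564001220, Pow(Add(-74, Mul(18, Pow(3, Rational(1, 2)))), -1)), Mul(438258, Pow(-372019, -1))) = Add(Mul(328564001220, Pow(Add(-74, Mul(18, Pow(3, Rational(1, 2)))), -1)), Mul(438258, Rational(-1, 372019))) = Add(Mul(328564001220, Pow(Add(-74, Mul(18, Pow(3, Rational(1, 2)))), -1)), Rational(-438258, 372019)) = Add(Rational(-438258, 372019), Mul(328564001220, Pow(Add(-74, Mul(18, Pow(3, Rational(1, 2)))), -1)))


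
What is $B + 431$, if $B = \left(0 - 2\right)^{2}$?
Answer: $435$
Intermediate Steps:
$B = 4$ ($B = \left(-2\right)^{2} = 4$)
$B + 431 = 4 + 431 = 435$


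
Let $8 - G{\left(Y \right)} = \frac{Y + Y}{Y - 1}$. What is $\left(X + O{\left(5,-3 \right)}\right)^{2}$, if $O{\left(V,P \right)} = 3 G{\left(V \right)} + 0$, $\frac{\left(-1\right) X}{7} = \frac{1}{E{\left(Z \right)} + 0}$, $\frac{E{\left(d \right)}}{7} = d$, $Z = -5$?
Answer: $\frac{27889}{100} \approx 278.89$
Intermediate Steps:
$E{\left(d \right)} = 7 d$
$X = \frac{1}{5}$ ($X = - \frac{7}{7 \left(-5\right) + 0} = - \frac{7}{-35 + 0} = - \frac{7}{-35} = \left(-7\right) \left(- \frac{1}{35}\right) = \frac{1}{5} \approx 0.2$)
$G{\left(Y \right)} = 8 - \frac{2 Y}{-1 + Y}$ ($G{\left(Y \right)} = 8 - \frac{Y + Y}{Y - 1} = 8 - \frac{2 Y}{-1 + Y}$)
$O{\left(V,P \right)} = \frac{6 \left(-4 + 3 V\right)}{-1 + V}$ ($O{\left(V,P \right)} = 3 \frac{2 \left(-4 + 3 V\right)}{-1 + V} + 0 = \frac{6 \left(-4 + 3 V\right)}{-1 + V} + 0 = \frac{6 \left(-4 + 3 V\right)}{-1 + V}$)
$\left(X + O{\left(5,-3 \right)}\right)^{2} = \left(\frac{1}{5} + \frac{6 \left(-4 + 3 \cdot 5\right)}{-1 + 5}\right)^{2} = \left(\frac{1}{5} + \frac{6 \left(-4 + 15\right)}{4}\right)^{2} = \left(\frac{1}{5} + 6 \cdot \frac{1}{4} \cdot 11\right)^{2} = \left(\frac{1}{5} + \frac{33}{2}\right)^{2} = \left(\frac{167}{10}\right)^{2} = \frac{27889}{100}$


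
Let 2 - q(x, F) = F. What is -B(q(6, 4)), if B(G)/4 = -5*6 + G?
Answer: 128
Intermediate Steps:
q(x, F) = 2 - F
B(G) = -120 + 4*G (B(G) = 4*(-5*6 + G) = 4*(-30 + G) = -120 + 4*G)
-B(q(6, 4)) = -(-120 + 4*(2 - 1*4)) = -(-120 + 4*(2 - 4)) = -(-120 + 4*(-2)) = -(-120 - 8) = -1*(-128) = 128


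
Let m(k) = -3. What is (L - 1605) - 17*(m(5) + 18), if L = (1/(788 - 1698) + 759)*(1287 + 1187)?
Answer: 853535993/455 ≈ 1.8759e+6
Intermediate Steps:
L = 854382293/455 (L = (1/(-910) + 759)*2474 = (-1/910 + 759)*2474 = (690689/910)*2474 = 854382293/455 ≈ 1.8778e+6)
(L - 1605) - 17*(m(5) + 18) = (854382293/455 - 1605) - 17*(-3 + 18) = 853652018/455 - 17*15 = 853652018/455 - 255 = 853535993/455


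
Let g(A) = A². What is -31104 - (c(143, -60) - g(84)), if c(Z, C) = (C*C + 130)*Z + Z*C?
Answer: -548858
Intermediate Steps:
c(Z, C) = C*Z + Z*(130 + C²) (c(Z, C) = (C² + 130)*Z + C*Z = (130 + C²)*Z + C*Z = Z*(130 + C²) + C*Z = C*Z + Z*(130 + C²))
-31104 - (c(143, -60) - g(84)) = -31104 - (143*(130 - 60 + (-60)²) - 1*84²) = -31104 - (143*(130 - 60 + 3600) - 1*7056) = -31104 - (143*3670 - 7056) = -31104 - (524810 - 7056) = -31104 - 1*517754 = -31104 - 517754 = -548858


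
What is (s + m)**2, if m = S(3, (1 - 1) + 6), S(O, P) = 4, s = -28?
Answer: 576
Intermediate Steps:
m = 4
(s + m)**2 = (-28 + 4)**2 = (-24)**2 = 576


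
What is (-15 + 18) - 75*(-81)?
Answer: 6078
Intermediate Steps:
(-15 + 18) - 75*(-81) = 3 + 6075 = 6078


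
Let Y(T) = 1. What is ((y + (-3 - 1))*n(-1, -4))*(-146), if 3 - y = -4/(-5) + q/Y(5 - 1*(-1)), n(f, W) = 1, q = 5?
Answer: 4964/5 ≈ 992.80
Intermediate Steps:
y = -14/5 (y = 3 - (-4/(-5) + 5/1) = 3 - (-4*(-⅕) + 5*1) = 3 - (⅘ + 5) = 3 - 1*29/5 = 3 - 29/5 = -14/5 ≈ -2.8000)
((y + (-3 - 1))*n(-1, -4))*(-146) = ((-14/5 + (-3 - 1))*1)*(-146) = ((-14/5 - 4)*1)*(-146) = -34/5*1*(-146) = -34/5*(-146) = 4964/5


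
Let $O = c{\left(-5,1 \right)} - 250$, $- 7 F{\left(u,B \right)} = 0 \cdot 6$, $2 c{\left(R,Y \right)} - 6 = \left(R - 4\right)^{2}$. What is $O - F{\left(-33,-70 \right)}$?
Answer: $- \frac{413}{2} \approx -206.5$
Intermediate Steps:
$c{\left(R,Y \right)} = 3 + \frac{\left(-4 + R\right)^{2}}{2}$ ($c{\left(R,Y \right)} = 3 + \frac{\left(R - 4\right)^{2}}{2} = 3 + \frac{\left(-4 + R\right)^{2}}{2}$)
$F{\left(u,B \right)} = 0$ ($F{\left(u,B \right)} = - \frac{0 \cdot 6}{7} = \left(- \frac{1}{7}\right) 0 = 0$)
$O = - \frac{413}{2}$ ($O = \left(3 + \frac{\left(-4 - 5\right)^{2}}{2}\right) - 250 = \left(3 + \frac{\left(-9\right)^{2}}{2}\right) - 250 = \left(3 + \frac{1}{2} \cdot 81\right) - 250 = \left(3 + \frac{81}{2}\right) - 250 = \frac{87}{2} - 250 = - \frac{413}{2} \approx -206.5$)
$O - F{\left(-33,-70 \right)} = - \frac{413}{2} - 0 = - \frac{413}{2} + 0 = - \frac{413}{2}$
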